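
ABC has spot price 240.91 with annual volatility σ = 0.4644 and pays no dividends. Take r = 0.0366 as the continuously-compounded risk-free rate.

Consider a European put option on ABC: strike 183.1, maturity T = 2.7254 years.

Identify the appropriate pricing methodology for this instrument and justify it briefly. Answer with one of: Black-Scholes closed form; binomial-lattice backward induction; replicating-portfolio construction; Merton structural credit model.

Key observation: a European claim on ABC (strike 183.1) — a lognormal (GBM) underlying with constant rate and volatility — has an exact closed-form value; no lattice or capital structure is involved.

framework: Black-Scholes closed form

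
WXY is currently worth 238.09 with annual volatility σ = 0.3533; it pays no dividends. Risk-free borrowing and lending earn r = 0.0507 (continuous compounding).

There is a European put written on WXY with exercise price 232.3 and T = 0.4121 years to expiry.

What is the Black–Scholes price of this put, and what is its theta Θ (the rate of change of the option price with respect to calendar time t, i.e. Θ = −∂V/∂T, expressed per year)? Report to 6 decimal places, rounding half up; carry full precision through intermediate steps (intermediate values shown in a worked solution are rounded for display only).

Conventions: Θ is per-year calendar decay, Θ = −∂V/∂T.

σ√T = 0.3533·√0.4121 = 0.226801
d₁ = (ln(S/K) + (r+σ²/2)T) / (σ√T) = (ln(238.09/232.3) + (0.0507+0.3533²/2)·0.4121) / 0.226801 = (0.024619 + 0.046613) / 0.226801 = 0.314072
d₂ = d₁ − σ√T = 0.314072 − 0.226801 = 0.087271
e^{−rT} = 0.979323
N(−d₁) = 0.376733,  N(−d₂) = 0.465228
Put price V = K·e^{−rT}·N(−d₂) − S·N(−d₁) = 105.837857 − 89.696367 = 16.141490
φ(d₁) = (1/√(2π))·e^{−d₁²/2} = 0.379743
Θ = −S·φ(d₁)·σ/(2√T) + r·K·e^{−rT}·N(−d₂) = −24.879625 + 5.365979 = -19.513646

price = 16.141490
Θ = -19.513646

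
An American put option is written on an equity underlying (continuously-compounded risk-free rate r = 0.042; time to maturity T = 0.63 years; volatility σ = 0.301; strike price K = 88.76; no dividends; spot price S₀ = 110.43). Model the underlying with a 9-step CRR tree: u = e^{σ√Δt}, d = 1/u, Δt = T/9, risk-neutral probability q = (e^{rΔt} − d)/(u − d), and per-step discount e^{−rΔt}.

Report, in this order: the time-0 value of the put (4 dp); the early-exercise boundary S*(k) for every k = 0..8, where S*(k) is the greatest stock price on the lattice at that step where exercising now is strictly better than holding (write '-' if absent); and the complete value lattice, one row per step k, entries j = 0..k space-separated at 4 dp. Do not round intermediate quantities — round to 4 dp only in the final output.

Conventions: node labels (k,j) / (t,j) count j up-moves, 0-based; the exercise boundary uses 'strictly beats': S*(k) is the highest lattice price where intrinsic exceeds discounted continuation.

params: Δt=0.07000 u=1.08289 d=0.92345 q=0.49857 e^(-rΔt)=0.99706
t_9 payoffs: 34.8321 25.5209 14.6021 1.7981 0.0000 0.0000 0.0000 0.0000 0.0000 0.0000
t_8: node(8,0) S=58.3982 payoff=30.3618 vs cont=30.1012 → 30.3618 [stop]  node(8,1) S=68.4812 payoff=20.2788 vs cont=20.0182 → 20.2788 [stop]  node(8,2) S=80.3051 payoff=8.4549 vs cont=8.1943 → 8.4549 [stop]  node(8,3) S=94.1706 payoff=0.0000 vs cont=0.8990 → 0.8990 [wait]  node(8,4) S=110.4300 payoff=0.0000 vs cont=0.0000 → 0.0000 [wait]  node(8,5) S=129.4968 payoff=0.0000 vs cont=0.0000 → 0.0000 [wait]  node(8,6) S=151.8556 payoff=0.0000 vs cont=0.0000 → 0.0000 [wait]  node(8,7) S=178.0749 payoff=0.0000 vs cont=0.0000 → 0.0000 [wait]  node(8,8) S=208.8213 payoff=0.0000 vs cont=0.0000 → 0.0000 [wait]  ⇒ S*(8)=80.3051
t_7: node(7,0) S=63.2391 payoff=25.5209 vs cont=25.2604 → 25.5209 [stop]  node(7,1) S=74.1579 payoff=14.6021 vs cont=14.3416 → 14.6021 [stop]  node(7,2) S=86.9619 payoff=1.7981 vs cont=4.6740 → 4.6740 [wait]  node(7,3) S=101.9767 payoff=0.0000 vs cont=0.4494 → 0.4494 [wait]  node(7,4) S=119.5840 payoff=0.0000 vs cont=0.0000 → 0.0000 [wait]  node(7,5) S=140.2313 payoff=0.0000 vs cont=0.0000 → 0.0000 [wait]  node(7,6) S=164.4436 payoff=0.0000 vs cont=0.0000 → 0.0000 [wait]  node(7,7) S=192.8363 payoff=0.0000 vs cont=0.0000 → 0.0000 [wait]  ⇒ S*(7)=74.1579
t_6: node(6,0) S=68.4812 payoff=20.2788 vs cont=20.0182 → 20.2788 [stop]  node(6,1) S=80.3051 payoff=8.4549 vs cont=9.6239 → 9.6239 [wait]  node(6,2) S=94.1706 payoff=0.0000 vs cont=2.5602 → 2.5602 [wait]  node(6,3) S=110.4300 payoff=0.0000 vs cont=0.2247 → 0.2247 [wait]  node(6,4) S=129.4968 payoff=0.0000 vs cont=0.0000 → 0.0000 [wait]  node(6,5) S=151.8556 payoff=0.0000 vs cont=0.0000 → 0.0000 [wait]  node(6,6) S=178.0749 payoff=0.0000 vs cont=0.0000 → 0.0000 [wait]  ⇒ S*(6)=68.4812
t_5: node(5,0) S=74.1579 payoff=14.6021 vs cont=14.9227 → 14.9227 [wait]  node(5,1) S=86.9619 payoff=1.7981 vs cont=6.0843 → 6.0843 [wait]  node(5,2) S=101.9767 payoff=0.0000 vs cont=1.3917 → 1.3917 [wait]  node(5,3) S=119.5840 payoff=0.0000 vs cont=0.1123 → 0.1123 [wait]  node(5,4) S=140.2313 payoff=0.0000 vs cont=0.0000 → 0.0000 [wait]  node(5,5) S=164.4436 payoff=0.0000 vs cont=0.0000 → 0.0000 [wait]  ⇒ S*(5)=-
t_4: node(4,0) S=80.3051 payoff=8.4549 vs cont=10.4853 → 10.4853 [wait]  node(4,1) S=94.1706 payoff=0.0000 vs cont=3.7337 → 3.7337 [wait]  node(4,2) S=110.4300 payoff=0.0000 vs cont=0.7516 → 0.7516 [wait]  node(4,3) S=129.4968 payoff=0.0000 vs cont=0.0562 → 0.0562 [wait]  node(4,4) S=151.8556 payoff=0.0000 vs cont=0.0000 → 0.0000 [wait]  ⇒ S*(4)=-
t_3: node(3,0) S=86.9619 payoff=1.7981 vs cont=7.0983 → 7.0983 [wait]  node(3,1) S=101.9767 payoff=0.0000 vs cont=2.2404 → 2.2404 [wait]  node(3,2) S=119.5840 payoff=0.0000 vs cont=0.4037 → 0.4037 [wait]  node(3,3) S=140.2313 payoff=0.0000 vs cont=0.0281 → 0.0281 [wait]  ⇒ S*(3)=-
t_2: node(2,0) S=94.1706 payoff=0.0000 vs cont=4.6625 → 4.6625 [wait]  node(2,1) S=110.4300 payoff=0.0000 vs cont=1.3208 → 1.3208 [wait]  node(2,2) S=129.4968 payoff=0.0000 vs cont=0.2158 → 0.2158 [wait]  ⇒ S*(2)=-
t_1: node(1,0) S=101.9767 payoff=0.0000 vs cont=2.9877 → 2.9877 [wait]  node(1,1) S=119.5840 payoff=0.0000 vs cont=0.7676 → 0.7676 [wait]  ⇒ S*(1)=-
t_0: node(0,0) S=110.4300 payoff=0.0000 vs cont=1.8753 → 1.8753 [wait]  ⇒ S*(0)=-

price = 1.8753
boundary = - - - - - - 68.4812 74.1579 80.3051
tree:
1.8753
2.9877 0.7676
4.6625 1.3208 0.2158
7.0983 2.2404 0.4037 0.0281
10.4853 3.7337 0.7516 0.0562 0.0000
14.9227 6.0843 1.3917 0.1123 0.0000 0.0000
20.2788 9.6239 2.5602 0.2247 0.0000 0.0000 0.0000
25.5209 14.6021 4.6740 0.4494 0.0000 0.0000 0.0000 0.0000
30.3618 20.2788 8.4549 0.8990 0.0000 0.0000 0.0000 0.0000 0.0000
34.8321 25.5209 14.6021 1.7981 0.0000 0.0000 0.0000 0.0000 0.0000 0.0000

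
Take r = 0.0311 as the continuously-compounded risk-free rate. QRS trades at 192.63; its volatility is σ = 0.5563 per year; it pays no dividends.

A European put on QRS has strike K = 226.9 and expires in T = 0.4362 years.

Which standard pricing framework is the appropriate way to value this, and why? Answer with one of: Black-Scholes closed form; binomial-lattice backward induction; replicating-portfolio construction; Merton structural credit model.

framework: Black-Scholes closed form

Key observation: with QRS following a GBM at constant σ and r, the European put struck at 226.9 prices in closed form — nothing here needs a stepwise model or a balance sheet.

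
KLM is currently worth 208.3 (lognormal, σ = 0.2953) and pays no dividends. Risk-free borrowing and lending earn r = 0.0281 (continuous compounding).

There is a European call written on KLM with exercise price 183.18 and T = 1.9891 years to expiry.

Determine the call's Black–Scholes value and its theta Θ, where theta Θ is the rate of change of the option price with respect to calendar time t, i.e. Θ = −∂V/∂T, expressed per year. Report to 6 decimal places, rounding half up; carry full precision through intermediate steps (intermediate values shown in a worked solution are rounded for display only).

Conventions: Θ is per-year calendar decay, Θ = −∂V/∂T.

price = 51.987296
Θ = -9.923474

σ√T = 0.2953·√1.9891 = 0.416478
d₁ = (ln(S/K) + (r+σ²/2)T) / (σ√T) = (ln(208.3/183.18) + (0.0281+0.2953²/2)·1.9891) / 0.416478 = (0.128510 + 0.142621) / 0.416478 = 0.651009
d₂ = d₁ − σ√T = 0.651009 − 0.416478 = 0.234531
e^{−rT} = 0.945640
N(d₁) = 0.742480,  N(d₂) = 0.592714
Call price V = S·N(d₁) − K·e^{−rT}·N(d₂) = 154.658495 − 102.671200 = 51.987296
φ(d₁) = (1/√(2π))·e^{−d₁²/2} = 0.322760
Θ = −S·φ(d₁)·σ/(2√T) − r·K·e^{−rT}·N(d₂) = −7.038414 − 2.885061 = -9.923474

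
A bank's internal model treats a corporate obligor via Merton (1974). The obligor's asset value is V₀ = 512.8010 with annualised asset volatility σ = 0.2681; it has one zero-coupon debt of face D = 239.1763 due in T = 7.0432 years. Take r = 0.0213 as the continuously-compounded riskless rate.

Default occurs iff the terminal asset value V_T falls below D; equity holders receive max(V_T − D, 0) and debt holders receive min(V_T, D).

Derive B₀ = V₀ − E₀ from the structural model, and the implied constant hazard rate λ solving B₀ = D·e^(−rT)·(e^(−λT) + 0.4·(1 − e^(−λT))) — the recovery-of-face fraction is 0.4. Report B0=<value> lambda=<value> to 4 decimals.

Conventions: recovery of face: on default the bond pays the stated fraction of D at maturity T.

With assets at 512.8010 and a single debt payment of 239.1763 at 7.0432 years:
d₁ = [ln(V₀/D) + (r + σ²/2)T] / (σ√T)
   = [ln(512.8010/239.1763) + (0.0213 + 0.5·0.2681²)·7.0432] / (0.2681·√7.0432)
   = [0.762687 + 0.403144] / 0.711511 = 1.638528
d₂ = d₁ − σ√T = 1.638528 − 0.711511 = 0.927017
N(d₁) = 0.949344,  N(d₂) = 0.823041,  e^(−rT) = 0.860691
E₀ = V₀·N(d₁) − D·e^(−rT)·N(d₂)
   = 512.8010·0.949344 − 239.1763·0.860691·0.823041 = 317.396058
B₀ = V₀ − E₀ = 512.8010 − 317.396058 = 195.404942
e^(−λT) = (B₀·e^(rT)/D − 0.4)/(1 − 0.4) = (195.4049·1.161858/239.1763 − 0.4)/0.6 = 0.91537889
λ = −ln(0.91537889)/7.0432 = 0.012554

B0=195.4049 lambda=0.0126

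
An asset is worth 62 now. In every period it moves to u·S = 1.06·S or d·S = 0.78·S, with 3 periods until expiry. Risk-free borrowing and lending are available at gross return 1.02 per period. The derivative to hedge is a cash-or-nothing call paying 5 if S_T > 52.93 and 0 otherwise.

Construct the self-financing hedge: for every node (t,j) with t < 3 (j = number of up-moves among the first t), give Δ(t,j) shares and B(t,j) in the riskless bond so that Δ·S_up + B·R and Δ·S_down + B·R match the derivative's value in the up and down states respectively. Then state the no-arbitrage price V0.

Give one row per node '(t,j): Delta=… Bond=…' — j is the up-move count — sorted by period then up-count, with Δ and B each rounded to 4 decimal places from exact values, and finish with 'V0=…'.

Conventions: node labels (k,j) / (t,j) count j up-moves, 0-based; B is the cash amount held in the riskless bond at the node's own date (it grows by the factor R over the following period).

Arbitrage-free pricing uses the up-move probability p* = (R−d)/(u−d) = 0.8571, discounting each step at R = 1.02.
Payoffs at expiry: V(3,0)=0.0000, V(3,1)=0.0000, V(3,2)=5.0000, V(3,3)=5.0000
Node (2,0) S=37.7208: V=(p*·0.0000+(1−p*)·0.0000)/1.02=0.0000; Δ=(0.0000−0.0000)/(39.9840−29.4222)=0.0000; B=V−Δ·S=0.0000
Node (2,1) S=51.2616: V=(p*·5.0000+(1−p*)·0.0000)/1.02=4.2017; Δ=(5.0000−0.0000)/(54.3373−39.9840)=0.3484; B=V−Δ·S=-13.6555
Node (2,2) S=69.6632: V=(p*·5.0000+(1−p*)·5.0000)/1.02=4.9020; Δ=(5.0000−5.0000)/(73.8430−54.3373)=0.0000; B=V−Δ·S=4.9020
Node (1,0) S=48.3600: V=(p*·4.2017+(1−p*)·0.0000)/1.02=3.5308; Δ=(4.2017−0.0000)/(51.2616−37.7208)=0.3103; B=V−Δ·S=-11.4752
Node (1,1) S=65.7200: V=(p*·4.9020+(1−p*)·4.2017)/1.02=4.7078; Δ=(4.9020−4.2017)/(69.6632−51.2616)=0.0381; B=V−Δ·S=2.2068
Node (0,0) S=62.0000: V=(p*·4.7078+(1−p*)·3.5308)/1.02=4.4506; Δ=(4.7078−3.5308)/(65.7200−48.3600)=0.0678; B=V−Δ·S=0.2473
Verification: the root portfolio costs Δ(0,0)·S0 + B(0,0) = 4.4506, matching V0.

(0,0): Delta=0.0678 Bond=0.2473
(1,0): Delta=0.3103 Bond=-11.4752
(1,1): Delta=0.0381 Bond=2.2068
(2,0): Delta=0.0000 Bond=0.0000
(2,1): Delta=0.3484 Bond=-13.6555
(2,2): Delta=0.0000 Bond=4.9020
V0=4.4506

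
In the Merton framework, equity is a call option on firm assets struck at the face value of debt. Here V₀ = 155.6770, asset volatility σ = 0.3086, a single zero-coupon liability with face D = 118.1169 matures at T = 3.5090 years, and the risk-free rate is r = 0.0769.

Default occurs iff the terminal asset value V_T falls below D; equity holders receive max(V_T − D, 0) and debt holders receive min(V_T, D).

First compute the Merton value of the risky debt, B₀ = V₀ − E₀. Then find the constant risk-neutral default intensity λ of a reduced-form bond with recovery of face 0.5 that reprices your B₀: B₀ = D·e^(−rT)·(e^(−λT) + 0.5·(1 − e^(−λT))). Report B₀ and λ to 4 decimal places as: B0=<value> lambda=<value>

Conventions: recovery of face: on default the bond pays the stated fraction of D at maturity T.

Equity is a call on the firm's assets struck at D = 118.1169:
d₁ = [ln(V₀/D) + (r + σ²/2)T] / (σ√T)
   = [ln(155.6770/118.1169) + (0.0769 + 0.5·0.3086²)·3.5090] / (0.3086·√3.5090)
   = [0.276109 + 0.436930] / 0.578080 = 1.233461
d₂ = d₁ − σ√T = 1.233461 − 0.578080 = 0.655382
N(d₁) = 0.891298,  N(d₂) = 0.743889,  e^(−rT) = 0.763500
E₀ = V₀·N(d₁) − D·e^(−rT)·N(d₂)
   = 155.6770·0.891298 − 118.1169·0.763500·0.743889 = 71.669032
B₀ = V₀ − E₀ = 155.6770 − 71.669032 = 84.007968
e^(−λT) = (B₀·e^(rT)/D − 0.5)/(1 − 0.5) = (84.0080·1.309758/118.1169 − 0.5)/0.5 = 0.86307156
λ = −ln(0.86307156)/3.5090 = 0.041966

B0=84.0080 lambda=0.0420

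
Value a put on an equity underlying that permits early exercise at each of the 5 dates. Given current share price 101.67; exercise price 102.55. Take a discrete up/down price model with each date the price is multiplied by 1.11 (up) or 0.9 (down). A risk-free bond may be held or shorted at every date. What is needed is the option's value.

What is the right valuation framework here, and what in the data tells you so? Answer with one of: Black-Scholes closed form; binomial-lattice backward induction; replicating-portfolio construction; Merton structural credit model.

framework: binomial-lattice backward induction

Key observation: an American put (K = 102.55, S₀ = 101.67) on a 5-date tree has no closed form — the optimal stopping decision is embedded and must be resolved recursively from expiry.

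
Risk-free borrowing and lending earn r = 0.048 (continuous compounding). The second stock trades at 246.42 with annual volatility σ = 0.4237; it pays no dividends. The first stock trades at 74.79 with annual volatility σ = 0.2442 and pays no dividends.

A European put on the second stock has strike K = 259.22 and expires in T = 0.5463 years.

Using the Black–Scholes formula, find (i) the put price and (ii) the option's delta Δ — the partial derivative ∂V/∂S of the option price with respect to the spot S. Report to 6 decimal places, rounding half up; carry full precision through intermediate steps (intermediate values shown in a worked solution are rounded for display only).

price = 34.179096
Δ = -0.468670

σ√T = 0.4237·√0.5463 = 0.313166
d₁ = (ln(S/K) + (r+σ²/2)T) / (σ√T) = (ln(246.42/259.22) + (0.048+0.4237²/2)·0.5463) / 0.313166 = (-0.050640 + 0.075259) / 0.313166 = 0.078613
d₂ = d₁ − σ√T = 0.078613 − 0.313166 = -0.234552
e^{−rT} = 0.974118
N(−d₁) = 0.468670,  N(−d₂) = 0.592722
Put price V = K·e^{−rT}·N(−d₂) − S·N(−d₁) = 149.668769 − 115.489674 = 34.179096
Δ = −N(−d₁) = -0.468670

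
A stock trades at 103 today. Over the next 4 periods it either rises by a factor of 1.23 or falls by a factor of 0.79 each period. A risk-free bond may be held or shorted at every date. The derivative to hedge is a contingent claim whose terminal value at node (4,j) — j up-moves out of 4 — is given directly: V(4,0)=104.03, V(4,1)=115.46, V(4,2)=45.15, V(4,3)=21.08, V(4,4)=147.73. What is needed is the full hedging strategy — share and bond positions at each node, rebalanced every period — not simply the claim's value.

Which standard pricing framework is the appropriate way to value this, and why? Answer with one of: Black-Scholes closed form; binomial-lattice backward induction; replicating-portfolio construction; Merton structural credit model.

framework: replicating-portfolio construction

Key observation: since the answer must list Δ and B at each node of the 1.23/0.79 lattice on 103, the replicating-portfolio method — solving the two-state system at every node — is the one that applies.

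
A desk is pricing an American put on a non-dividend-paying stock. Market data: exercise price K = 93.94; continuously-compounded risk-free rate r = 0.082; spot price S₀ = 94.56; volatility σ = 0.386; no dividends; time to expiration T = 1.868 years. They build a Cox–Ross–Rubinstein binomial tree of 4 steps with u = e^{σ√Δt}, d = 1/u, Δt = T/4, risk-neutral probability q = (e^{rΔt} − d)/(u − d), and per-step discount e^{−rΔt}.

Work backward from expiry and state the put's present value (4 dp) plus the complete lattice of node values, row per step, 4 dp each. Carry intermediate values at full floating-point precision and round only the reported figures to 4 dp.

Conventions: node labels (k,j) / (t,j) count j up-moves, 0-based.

price = 13.2427
tree:
13.2427
23.0105 4.7851
38.1458 10.0967 0.0000
51.0822 21.3046 0.0000 0.0000
61.0192 38.1458 0.0000 0.0000 0.0000

Δt=0.46700, u=1.30184, d=0.76814, q=0.50758, disc=e^(-rΔt)=0.96243
k=4 terminal: V=max(K-S,0) → 61.0192 38.1458 0.0000 0.0000 0.0000
k=3: j=0 S=42.8578 intr=51.0822 cont=47.5529 V=51.0822[EX]; j=1 S=72.6354 intr=21.3046 cont=18.0782 V=21.3046[EX]; j=2 S=123.1024 intr=0.0000 cont=0.0000 V=0.0000[hold]; j=3 S=208.6340 intr=0.0000 cont=0.0000 V=0.0000[hold]
k=2: j=0 S=55.7942 intr=38.1458 cont=34.6165 V=38.1458[EX]; j=1 S=94.5600 intr=0.0000 cont=10.0967 V=10.0967[hold]; j=2 S=160.2603 intr=0.0000 cont=0.0000 V=0.0000[hold]
k=1: j=0 S=72.6354 intr=21.3046 cont=23.0105 V=23.0105[hold]; j=1 S=123.1024 intr=0.0000 cont=4.7851 V=4.7851[hold]
k=0: j=0 S=94.5600 intr=0.0000 cont=13.2427 V=13.2427[hold]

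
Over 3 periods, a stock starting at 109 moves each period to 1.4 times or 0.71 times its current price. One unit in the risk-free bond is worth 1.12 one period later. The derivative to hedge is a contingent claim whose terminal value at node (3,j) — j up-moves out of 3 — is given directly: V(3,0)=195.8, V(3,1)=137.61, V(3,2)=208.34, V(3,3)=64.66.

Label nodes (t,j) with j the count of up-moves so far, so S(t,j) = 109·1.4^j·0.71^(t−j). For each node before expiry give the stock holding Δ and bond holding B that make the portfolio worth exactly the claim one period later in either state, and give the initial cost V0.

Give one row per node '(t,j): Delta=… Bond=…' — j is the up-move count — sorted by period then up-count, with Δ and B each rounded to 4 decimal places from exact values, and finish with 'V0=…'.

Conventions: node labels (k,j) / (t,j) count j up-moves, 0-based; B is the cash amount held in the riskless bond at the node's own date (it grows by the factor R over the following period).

Under the risk-neutral measure, an up-move has probability p* = (R−d)/(u−d) = 0.5942 and values discount at R = 1.12.
Payoffs at expiry: V(3,0)=195.8000, V(3,1)=137.6100, V(3,2)=208.3400, V(3,3)=64.6600
(2,0): S=54.9469. Δ = (V_up−V_dn)/(S_up−S_dn) = (137.6100−195.8000)/(76.9257−39.0123) = -1.5348. V = [p*·137.6100 + (1−p*)·195.8000]/1.12 = 143.9494. B = V − Δ·S = 228.2827.
(2,1): S=108.3460. Δ = (V_up−V_dn)/(S_up−S_dn) = (208.3400−137.6100)/(151.6844−76.9257) = 0.9461. V = [p*·208.3400 + (1−p*)·137.6100]/1.12 = 160.3910. B = V − Δ·S = 57.8838.
(2,2): S=213.6400. Δ = (V_up−V_dn)/(S_up−S_dn) = (64.6600−208.3400)/(299.0960−151.6844) = -0.9747. V = [p*·64.6600 + (1−p*)·208.3400]/1.12 = 109.7901. B = V − Δ·S = 318.0220.
(1,0): S=77.3900. Δ = (V_up−V_dn)/(S_up−S_dn) = (160.3910−143.9494)/(108.3460−54.9469) = 0.3079. V = [p*·160.3910 + (1−p*)·143.9494]/1.12 = 137.2492. B = V − Δ·S = 113.4207.
(1,1): S=152.6000. Δ = (V_up−V_dn)/(S_up−S_dn) = (109.7901−160.3910)/(213.6400−108.3460) = -0.4806. V = [p*·109.7901 + (1−p*)·160.3910]/1.12 = 116.3606. B = V − Δ·S = 189.6952.
(0,0): S=109.0000. Δ = (V_up−V_dn)/(S_up−S_dn) = (116.3606−137.2492)/(152.6000−77.3900) = -0.2777. V = [p*·116.3606 + (1−p*)·137.2492]/1.12 = 111.4617. B = V − Δ·S = 141.7351.
Check: Δ(0,0)·S0 + B(0,0) = 111.4617 = V0.

(0,0): Delta=-0.2777 Bond=141.7351
(1,0): Delta=0.3079 Bond=113.4207
(1,1): Delta=-0.4806 Bond=189.6952
(2,0): Delta=-1.5348 Bond=228.2827
(2,1): Delta=0.9461 Bond=57.8838
(2,2): Delta=-0.9747 Bond=318.0220
V0=111.4617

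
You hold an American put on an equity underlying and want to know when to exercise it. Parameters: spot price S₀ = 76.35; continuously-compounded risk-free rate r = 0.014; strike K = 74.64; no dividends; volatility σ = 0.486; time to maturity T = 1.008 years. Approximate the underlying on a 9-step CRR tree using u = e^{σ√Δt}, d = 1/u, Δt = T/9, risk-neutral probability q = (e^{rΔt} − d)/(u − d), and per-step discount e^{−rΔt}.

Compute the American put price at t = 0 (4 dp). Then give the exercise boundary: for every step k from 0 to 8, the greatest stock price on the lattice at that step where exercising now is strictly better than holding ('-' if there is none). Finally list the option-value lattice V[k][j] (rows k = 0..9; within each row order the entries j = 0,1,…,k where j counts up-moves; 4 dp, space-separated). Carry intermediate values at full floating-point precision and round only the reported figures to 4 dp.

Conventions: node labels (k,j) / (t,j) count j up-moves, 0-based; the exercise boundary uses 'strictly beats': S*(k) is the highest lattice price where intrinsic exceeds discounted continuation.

Δt=0.11200  u=1.17662  d=0.84989  q=0.46423  discount=0.99843
step 9 (expiry): payoffs max(K−S,0) = 56.9764 50.1858 40.7847 27.7695 9.7508 0.0000 0.0000 0.0000 0.0000 0.0000
step 8: (k=8,j=0): S=20.7834, K−S=53.8566, hold=53.7397 ⇒ V=53.8566 exercise | (k=8,j=1): S=28.7733, K−S=45.8667, hold=45.7498 ⇒ V=45.8667 exercise | (k=8,j=2): S=39.8348, K−S=34.8052, hold=34.6882 ⇒ V=34.8052 exercise | (k=8,j=3): S=55.1488, K−S=19.4912, hold=19.3743 ⇒ V=19.4912 exercise | (k=8,j=4): S=76.3500, K−S=0.0000, hold=5.2160 ⇒ V=5.2160 continue | (k=8,j=5): S=105.7018, K−S=0.0000, hold=0.0000 ⇒ V=0.0000 continue | (k=8,j=6): S=146.3374, K−S=0.0000, hold=0.0000 ⇒ V=0.0000 continue | (k=8,j=7): S=202.5949, K−S=0.0000, hold=0.0000 ⇒ V=0.0000 continue | (k=8,j=8): S=280.4798, K−S=0.0000, hold=0.0000 ⇒ V=0.0000 continue  boundary S*=55.1488
step 7: (k=7,j=0): S=24.4542, K−S=50.1858, hold=50.0689 ⇒ V=50.1858 exercise | (k=7,j=1): S=33.8553, K−S=40.7847, hold=40.6678 ⇒ V=40.7847 exercise | (k=7,j=2): S=46.8705, K−S=27.7695, hold=27.6526 ⇒ V=27.7695 exercise | (k=7,j=3): S=64.8892, K−S=9.7508, hold=12.8441 ⇒ V=12.8441 continue | (k=7,j=4): S=89.8350, K−S=0.0000, hold=2.7902 ⇒ V=2.7902 continue | (k=7,j=5): S=124.3709, K−S=0.0000, hold=0.0000 ⇒ V=0.0000 continue | (k=7,j=6): S=172.1836, K−S=0.0000, hold=0.0000 ⇒ V=0.0000 continue | (k=7,j=7): S=238.3774, K−S=0.0000, hold=0.0000 ⇒ V=0.0000 continue  boundary S*=46.8705
step 6: (k=6,j=0): S=28.7733, K−S=45.8667, hold=45.7498 ⇒ V=45.8667 exercise | (k=6,j=1): S=39.8348, K−S=34.8052, hold=34.6882 ⇒ V=34.8052 exercise | (k=6,j=2): S=55.1488, K−S=19.4912, hold=20.8080 ⇒ V=20.8080 continue | (k=6,j=3): S=76.3500, K−S=0.0000, hold=8.1639 ⇒ V=8.1639 continue | (k=6,j=4): S=105.7018, K−S=0.0000, hold=1.4926 ⇒ V=1.4926 continue | (k=6,j=5): S=146.3374, K−S=0.0000, hold=0.0000 ⇒ V=0.0000 continue | (k=6,j=6): S=202.5949, K−S=0.0000, hold=0.0000 ⇒ V=0.0000 continue  boundary S*=39.8348
step 5: (k=5,j=0): S=33.8553, K−S=40.7847, hold=40.6678 ⇒ V=40.7847 exercise | (k=5,j=1): S=46.8705, K−S=27.7695, hold=28.2629 ⇒ V=28.2629 continue | (k=5,j=2): S=64.8892, K−S=9.7508, hold=14.9148 ⇒ V=14.9148 continue | (k=5,j=3): S=89.8350, K−S=0.0000, hold=5.0589 ⇒ V=5.0589 continue | (k=5,j=4): S=124.3709, K−S=0.0000, hold=0.7984 ⇒ V=0.7984 continue | (k=5,j=5): S=172.1836, K−S=0.0000, hold=0.0000 ⇒ V=0.0000 continue  boundary S*=33.8553
step 4: (k=4,j=0): S=39.8348, K−S=34.8052, hold=34.9169 ⇒ V=34.9169 continue | (k=4,j=1): S=55.1488, K−S=19.4912, hold=22.0318 ⇒ V=22.0318 continue | (k=4,j=2): S=76.3500, K−S=0.0000, hold=10.3232 ⇒ V=10.3232 continue | (k=4,j=3): S=105.7018, K−S=0.0000, hold=3.0762 ⇒ V=3.0762 continue | (k=4,j=4): S=146.3374, K−S=0.0000, hold=0.4271 ⇒ V=0.4271 continue  boundary S*=-
step 3: (k=3,j=0): S=46.8705, K−S=27.7695, hold=28.8899 ⇒ V=28.8899 continue | (k=3,j=1): S=64.8892, K−S=9.7508, hold=16.5703 ⇒ V=16.5703 continue | (k=3,j=2): S=89.8350, K−S=0.0000, hold=6.9481 ⇒ V=6.9481 continue | (k=3,j=3): S=124.3709, K−S=0.0000, hold=1.8435 ⇒ V=1.8435 continue  boundary S*=-
step 2: (k=2,j=0): S=55.1488, K−S=19.4912, hold=23.1345 ⇒ V=23.1345 continue | (k=2,j=1): S=76.3500, K−S=0.0000, hold=12.0844 ⇒ V=12.0844 continue | (k=2,j=2): S=105.7018, K−S=0.0000, hold=4.5712 ⇒ V=4.5712 continue  boundary S*=-
step 1: (k=1,j=0): S=64.8892, K−S=9.7508, hold=17.9765 ⇒ V=17.9765 continue | (k=1,j=1): S=89.8350, K−S=0.0000, hold=8.5831 ⇒ V=8.5831 continue  boundary S*=-
step 0: (k=0,j=0): S=76.3500, K−S=0.0000, hold=13.5944 ⇒ V=13.5944 continue  boundary S*=-

price = 13.5944
boundary = - - - - - 33.8553 39.8348 46.8705 55.1488
tree:
13.5944
17.9765 8.5831
23.1345 12.0844 4.5712
28.8899 16.5703 6.9481 1.8435
34.9169 22.0318 10.3232 3.0762 0.4271
40.7847 28.2629 14.9148 5.0589 0.7984 0.0000
45.8667 34.8052 20.8080 8.1639 1.4926 0.0000 0.0000
50.1858 40.7847 27.7695 12.8441 2.7902 0.0000 0.0000 0.0000
53.8566 45.8667 34.8052 19.4912 5.2160 0.0000 0.0000 0.0000 0.0000
56.9764 50.1858 40.7847 27.7695 9.7508 0.0000 0.0000 0.0000 0.0000 0.0000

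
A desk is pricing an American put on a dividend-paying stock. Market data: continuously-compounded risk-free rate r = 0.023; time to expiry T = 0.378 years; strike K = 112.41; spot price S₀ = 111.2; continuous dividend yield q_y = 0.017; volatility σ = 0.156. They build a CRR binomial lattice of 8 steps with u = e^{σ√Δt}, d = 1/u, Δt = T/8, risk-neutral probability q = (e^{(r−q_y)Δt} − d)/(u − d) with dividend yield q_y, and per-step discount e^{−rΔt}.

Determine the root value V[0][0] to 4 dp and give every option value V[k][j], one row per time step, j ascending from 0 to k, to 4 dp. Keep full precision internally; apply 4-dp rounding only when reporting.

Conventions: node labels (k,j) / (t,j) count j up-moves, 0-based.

Δt=0.04725, u=1.03449, d=0.96666, q=0.49570, disc=e^(-rΔt)=0.99891
k=8 terminal: V=max(K-S,0) → 27.6307 21.6815 15.3149 8.5015 1.2100 0.0000 0.0000 0.0000 0.0000
k=7: j=0 S=87.7035 intr=24.7065 cont=24.6548 V=24.7065[EX]; j=1 S=93.8578 intr=18.5522 cont=18.5054 V=18.5522[EX]; j=2 S=100.4441 intr=11.9659 cont=11.9245 V=11.9659[EX]; j=3 S=107.4924 intr=4.9176 cont=4.8818 V=4.9176[EX]; j=4 S=115.0354 intr=0.0000 cont=0.6095 V=0.6095[hold]; j=5 S=123.1077 intr=0.0000 cont=0.0000 V=0.0000[hold]; j=6 S=131.7465 intr=0.0000 cont=0.0000 V=0.0000[hold]; j=7 S=140.9914 intr=0.0000 cont=0.0000 V=0.0000[hold]
k=6: j=0 S=90.7285 intr=21.6815 cont=21.6323 V=21.6815[EX]; j=1 S=97.0951 intr=15.3149 cont=15.2707 V=15.3149[EX]; j=2 S=103.9085 intr=8.5015 cont=8.4628 V=8.5015[EX]; j=3 S=111.2000 intr=1.2100 cont=2.7790 V=2.7790[hold]; j=4 S=119.0032 intr=0.0000 cont=0.3071 V=0.3071[hold]; j=5 S=127.3539 intr=0.0000 cont=0.0000 V=0.0000[hold]; j=6 S=136.2906 intr=0.0000 cont=0.0000 V=0.0000[hold]
k=5: j=0 S=93.8578 intr=18.5522 cont=18.5054 V=18.5522[EX]; j=1 S=100.4441 intr=11.9659 cont=11.9245 V=11.9659[EX]; j=2 S=107.4924 intr=4.9176 cont=5.6587 V=5.6587[hold]; j=3 S=115.0354 intr=0.0000 cont=1.5520 V=1.5520[hold]; j=4 S=123.1077 intr=0.0000 cont=0.1547 V=0.1547[hold]; j=5 S=131.7465 intr=0.0000 cont=0.0000 V=0.0000[hold]
k=4: j=0 S=97.0951 intr=15.3149 cont=15.2707 V=15.3149[EX]; j=1 S=103.9085 intr=8.5015 cont=8.8298 V=8.8298[hold]; j=2 S=111.2000 intr=1.2100 cont=3.6190 V=3.6190[hold]; j=3 S=119.0032 intr=0.0000 cont=0.8584 V=0.8584[hold]; j=4 S=127.3539 intr=0.0000 cont=0.0779 V=0.0779[hold]
k=3: j=0 S=100.4441 intr=11.9659 cont=12.0871 V=12.0871[hold]; j=1 S=107.4924 intr=4.9176 cont=6.2400 V=6.2400[hold]; j=2 S=115.0354 intr=0.0000 cont=2.2481 V=2.2481[hold]; j=3 S=123.1077 intr=0.0000 cont=0.4710 V=0.4710[hold]
k=2: j=0 S=103.9085 intr=8.5015 cont=9.1787 V=9.1787[hold]; j=1 S=111.2000 intr=1.2100 cont=4.2566 V=4.2566[hold]; j=2 S=119.0032 intr=0.0000 cont=1.3657 V=1.3657[hold]
k=1: j=0 S=107.4924 intr=4.9176 cont=6.7315 V=6.7315[hold]; j=1 S=115.0354 intr=0.0000 cont=2.8205 V=2.8205[hold]
k=0: j=0 S=111.2000 intr=1.2100 cont=4.7876 V=4.7876[hold]

price = 4.7876
tree:
4.7876
6.7315 2.8205
9.1787 4.2566 1.3657
12.0871 6.2400 2.2481 0.4710
15.3149 8.8298 3.6190 0.8584 0.0779
18.5522 11.9659 5.6587 1.5520 0.1547 0.0000
21.6815 15.3149 8.5015 2.7790 0.3071 0.0000 0.0000
24.7065 18.5522 11.9659 4.9176 0.6095 0.0000 0.0000 0.0000
27.6307 21.6815 15.3149 8.5015 1.2100 0.0000 0.0000 0.0000 0.0000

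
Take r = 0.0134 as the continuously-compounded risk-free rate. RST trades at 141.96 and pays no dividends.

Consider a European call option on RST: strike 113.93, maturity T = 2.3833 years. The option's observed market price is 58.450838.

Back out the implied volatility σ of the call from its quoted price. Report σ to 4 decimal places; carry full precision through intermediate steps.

sigma = 0.5421

At σ = 0.5421 the Black–Scholes value reproduces the quote:
σ√T = 0.5421·√2.3833 = 0.836891
d₁ = (ln(S/K) + (r+σ²/2)T) / (σ√T) = (ln(141.96/113.93) + (0.0134+0.5421²/2)·2.3833) / 0.836891 = (0.219961 + 0.382129) / 0.836891 = 0.719437
d₂ = d₁ − σ√T = 0.719437 − 0.836891 = -0.117453
e^{−rT} = 0.968568
N(d₁) = 0.764064,  N(d₂) = 0.453250
V = S·N(d₁) − K·e^{−rT}·N(d₂) = 108.466558 − 50.015720 = 58.450838 (the observed quote) — the price is monotone increasing in volatility, hence this σ is the only solution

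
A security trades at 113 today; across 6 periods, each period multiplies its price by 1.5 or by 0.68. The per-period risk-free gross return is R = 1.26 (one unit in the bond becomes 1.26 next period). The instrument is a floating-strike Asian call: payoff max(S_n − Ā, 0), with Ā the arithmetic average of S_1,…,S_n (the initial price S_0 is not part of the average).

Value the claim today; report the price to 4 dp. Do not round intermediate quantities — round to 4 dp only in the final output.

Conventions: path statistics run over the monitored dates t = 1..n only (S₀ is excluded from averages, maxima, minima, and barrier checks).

No-arbitrage gives p* = (R−d)/(u−d) = 0.7073: enumerate every path, weight its payoff by its p*-probability, and discount by R^6.
Enumerate all 2^6 = 64 price paths (U = up ×1.5, D = down ×0.68); each path with k up-moves has probability p*^k·(1−p*)^(6−k).
DDDDDD: Ā=36.0641, payoff=0.0000, prob=0.000629
UDDDDD: Ā=79.5531, payoff=0.0000, prob=0.001519
DUDDDD: Ā=64.1098, payoff=0.0000, prob=0.001519
UUDDDD: Ā=141.4186, payoff=0.0000, prob=0.003671
DDUDDD: Ā=53.6083, payoff=0.0000, prob=0.001519
UDUDDD: Ā=118.2536, payoff=0.0000, prob=0.003671
DUUDDD: Ā=102.8103, payoff=0.0000, prob=0.003671
UUUDDD: Ā=226.7874, payoff=0.0000, prob=0.008872
DDDUDD: Ā=46.4673, payoff=0.0000, prob=0.001519
UDDUDD: Ā=102.5014, payoff=0.0000, prob=0.003671
DUDUDD: Ā=87.0581, payoff=0.0000, prob=0.003671
UUDUDD: Ā=192.0399, payoff=0.0000, prob=0.008872
DDUUDD: Ā=76.5566, payoff=0.0000, prob=0.003671
UDUUDD: Ā=168.8749, payoff=0.0000, prob=0.008872
DUUUDD: Ā=153.4316, payoff=0.0000, prob=0.008872
UUUUDD: Ā=338.4520, payoff=0.0000, prob=0.021441
DDDDUD: Ā=41.6114, payoff=0.0000, prob=0.001519
UDDDUD: Ā=91.7899, payoff=0.0000, prob=0.003671
DUDDUD: Ā=76.3466, payoff=0.0000, prob=0.003671
UUDDUD: Ā=168.4116, payoff=0.0000, prob=0.008872
DDUDUD: Ā=65.8451, payoff=0.0000, prob=0.003671
UDUDUD: Ā=145.2466, payoff=0.0000, prob=0.008872
DUUDUD: Ā=129.8033, payoff=0.0000, prob=0.008872
UUUDUD: Ā=286.3307, payoff=0.0000, prob=0.021441
DDDUUD: Ā=58.7041, payoff=0.0000, prob=0.003671
UDDUUD: Ā=129.4944, payoff=0.0000, prob=0.008872
DUDUUD: Ā=114.0511, payoff=5.8655, prob=0.008872
UUDUUD: Ā=251.5832, payoff=12.9385, prob=0.021441
DDUUUD: Ā=103.5496, payoff=16.3669, prob=0.008872
UDUUUD: Ā=228.4182, payoff=36.1035, prob=0.021441
DUUUUD: Ā=212.9749, payoff=51.5468, prob=0.021441
UUUUUD: Ā=469.7975, payoff=113.7062, prob=0.051817
DDDDDU: Ā=38.3094, payoff=0.0000, prob=0.001519
UDDDDU: Ā=84.5061, payoff=0.0000, prob=0.003671
DUDDDU: Ā=69.0628, payoff=0.0000, prob=0.003671
UUDDDU: Ā=152.3443, payoff=0.0000, prob=0.008872
DDUDDU: Ā=58.5613, payoff=0.0000, prob=0.003671
UDUDDU: Ā=129.1793, payoff=0.0000, prob=0.008872
DUUDDU: Ā=113.7360, payoff=6.1805, prob=0.008872
UUUDDU: Ā=250.8882, payoff=13.6334, prob=0.021441
DDDUDU: Ā=51.4203, payoff=2.9418, prob=0.003671
UDDUDU: Ā=113.4271, payoff=6.4894, prob=0.008872
DUDUDU: Ā=97.9838, payoff=21.9327, prob=0.008872
UUDUDU: Ā=216.1407, payoff=48.3809, prob=0.021441
DDUUDU: Ā=87.4823, payoff=32.4342, prob=0.008872
UDUUDU: Ā=192.9758, payoff=71.5460, prob=0.021441
DUUUDU: Ā=177.5324, payoff=86.9893, prob=0.021441
UUUUDU: Ā=391.6156, payoff=191.8881, prob=0.051817
DDDDUU: Ā=46.5644, payoff=7.7977, prob=0.003671
UDDDUU: Ā=102.7156, payoff=17.2009, prob=0.008872
DUDDUU: Ā=87.2723, payoff=32.6442, prob=0.008872
UUDDUU: Ā=192.5125, payoff=72.0092, prob=0.021441
DDUDUU: Ā=76.7708, payoff=43.1457, prob=0.008872
UDUDUU: Ā=169.3475, payoff=95.1743, prob=0.021441
DUUDUU: Ā=153.9041, payoff=110.6176, prob=0.021441
UUUDUU: Ā=339.4944, payoff=244.0094, prob=0.051817
DDDUUU: Ā=69.6298, payoff=50.2867, prob=0.008872
UDDUUU: Ā=153.5952, payoff=110.9265, prob=0.021441
DUDUUU: Ā=138.1519, payoff=126.3698, prob=0.021441
UUDUUU: Ā=304.7469, payoff=278.7569, prob=0.051817
DDUUUU: Ā=127.6505, payoff=136.8713, prob=0.021441
UDUUUU: Ā=281.5819, payoff=301.9219, prob=0.051817
DUUUUU: Ā=266.1385, payoff=317.3652, prob=0.051817
UUUUUU: Ā=587.0703, payoff=700.0703, prob=0.125223
Price = Σ prob·payoff / R^6 = 185.644429 / 4.001504 = 46.3937

price = 46.3937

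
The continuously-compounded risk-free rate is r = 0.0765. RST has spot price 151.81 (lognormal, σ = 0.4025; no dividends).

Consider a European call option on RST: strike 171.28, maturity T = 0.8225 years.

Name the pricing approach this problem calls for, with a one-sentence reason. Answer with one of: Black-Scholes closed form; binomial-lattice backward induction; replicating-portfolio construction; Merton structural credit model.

framework: Black-Scholes closed form

Key observation: the strike-171.28 call on RST is European-exercise on a continuously-modelled lognormal underlying, so its value is a single closed-form evaluation.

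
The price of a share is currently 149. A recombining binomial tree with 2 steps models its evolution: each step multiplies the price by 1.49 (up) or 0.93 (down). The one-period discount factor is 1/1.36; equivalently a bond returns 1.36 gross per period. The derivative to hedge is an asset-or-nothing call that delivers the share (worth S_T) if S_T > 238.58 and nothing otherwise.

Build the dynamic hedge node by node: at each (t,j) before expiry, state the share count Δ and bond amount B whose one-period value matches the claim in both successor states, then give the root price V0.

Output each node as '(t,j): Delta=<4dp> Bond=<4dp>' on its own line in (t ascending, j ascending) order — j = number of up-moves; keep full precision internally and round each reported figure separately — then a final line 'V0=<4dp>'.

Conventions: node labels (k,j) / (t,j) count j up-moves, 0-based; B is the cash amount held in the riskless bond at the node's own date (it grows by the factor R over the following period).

(0,0): Delta=2.2383 Bond=-228.0638
(1,0): Delta=0.0000 Bond=0.0000
(1,1): Delta=2.6607 Bond=-403.9381
V0=105.4488

Since d<R<u, set p* = (R−d)/(u−d) = 0.7679; price each node as the discounted p*-expectation of its children.
Payoffs at expiry: V(2,0)=0.0000, V(2,1)=0.0000, V(2,2)=330.7949
Node (1,0) S=138.5700: V=(p*·0.0000+(1−p*)·0.0000)/1.36=0.0000; Δ=(0.0000−0.0000)/(206.4693−128.8701)=0.0000; B=V−Δ·S=0.0000
Node (1,1) S=222.0100: V=(p*·330.7949+(1−p*)·0.0000)/1.36=186.7671; Δ=(330.7949−0.0000)/(330.7949−206.4693)=2.6607; B=V−Δ·S=-403.9381
Node (0,0) S=149.0000: V=(p*·186.7671+(1−p*)·0.0000)/1.36=105.4488; Δ=(186.7671−0.0000)/(222.0100−138.5700)=2.2383; B=V−Δ·S=-228.0638
As a check, the time-0 holding Δ(0,0)·S0 + B(0,0) comes to 105.4488 — exactly V0.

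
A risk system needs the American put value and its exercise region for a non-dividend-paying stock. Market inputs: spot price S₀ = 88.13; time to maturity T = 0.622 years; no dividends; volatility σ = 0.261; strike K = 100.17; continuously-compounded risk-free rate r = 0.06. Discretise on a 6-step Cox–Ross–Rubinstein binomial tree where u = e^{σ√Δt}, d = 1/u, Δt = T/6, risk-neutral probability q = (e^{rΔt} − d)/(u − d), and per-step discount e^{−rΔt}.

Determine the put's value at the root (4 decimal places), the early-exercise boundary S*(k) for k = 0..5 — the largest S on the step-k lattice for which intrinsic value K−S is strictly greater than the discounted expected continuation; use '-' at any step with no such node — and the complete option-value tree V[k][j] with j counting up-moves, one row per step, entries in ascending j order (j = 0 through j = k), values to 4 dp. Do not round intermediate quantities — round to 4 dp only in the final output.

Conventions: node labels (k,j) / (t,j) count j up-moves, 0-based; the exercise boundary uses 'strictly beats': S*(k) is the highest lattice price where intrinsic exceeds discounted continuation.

params: Δt=0.10367 u=1.08767 d=0.91940 q=0.51608 e^(-rΔt)=0.99380
t_6 payoffs: 46.9410 37.1991 25.6742 12.0400 0.0000 0.0000 0.0000
t_5: node(5,0) S=57.8954 payoff=42.2746 vs cont=41.6535 → 42.2746 [stop]  node(5,1) S=68.4914 payoff=31.6786 vs cont=31.0575 → 31.6786 [stop]  node(5,2) S=81.0266 payoff=19.1434 vs cont=18.5222 → 19.1434 [stop]  node(5,3) S=95.8561 payoff=4.3139 vs cont=5.7902 → 5.7902 [wait]  node(5,4) S=113.3996 payoff=0.0000 vs cont=0.0000 → 0.0000 [wait]  node(5,5) S=134.1539 payoff=0.0000 vs cont=0.0000 → 0.0000 [wait]  ⇒ S*(5)=81.0266
t_4: node(4,0) S=62.9709 payoff=37.1991 vs cont=36.5780 → 37.1991 [stop]  node(4,1) S=74.4958 payoff=25.6742 vs cont=25.0531 → 25.6742 [stop]  node(4,2) S=88.1300 payoff=12.0400 vs cont=12.1761 → 12.1761 [wait]  node(4,3) S=104.2595 payoff=0.0000 vs cont=2.7846 → 2.7846 [wait]  node(4,4) S=123.3410 payoff=0.0000 vs cont=0.0000 → 0.0000 [wait]  ⇒ S*(4)=74.4958
t_3: node(3,0) S=68.4914 payoff=31.6786 vs cont=31.0575 → 31.6786 [stop]  node(3,1) S=81.0266 payoff=19.1434 vs cont=18.5920 → 19.1434 [stop]  node(3,2) S=95.8561 payoff=4.3139 vs cont=7.2838 → 7.2838 [wait]  node(3,3) S=113.3996 payoff=0.0000 vs cont=1.3392 → 1.3392 [wait]  ⇒ S*(3)=81.0266
t_2: node(2,0) S=74.4958 payoff=25.6742 vs cont=25.0531 → 25.6742 [stop]  node(2,1) S=88.1300 payoff=12.0400 vs cont=12.9421 → 12.9421 [wait]  node(2,2) S=104.2595 payoff=0.0000 vs cont=4.1897 → 4.1897 [wait]  ⇒ S*(2)=74.4958
t_1: node(1,0) S=81.0266 payoff=19.1434 vs cont=18.9849 → 19.1434 [stop]  node(1,1) S=95.8561 payoff=4.3139 vs cont=8.3729 → 8.3729 [wait]  ⇒ S*(1)=81.0266
t_0: node(0,0) S=88.1300 payoff=12.0400 vs cont=13.5007 → 13.5007 [wait]  ⇒ S*(0)=-

price = 13.5007
boundary = - 81.0266 74.4958 81.0266 74.4958 81.0266
tree:
13.5007
19.1434 8.3729
25.6742 12.9421 4.1897
31.6786 19.1434 7.2838 1.3392
37.1991 25.6742 12.1761 2.7846 0.0000
42.2746 31.6786 19.1434 5.7902 0.0000 0.0000
46.9410 37.1991 25.6742 12.0400 0.0000 0.0000 0.0000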